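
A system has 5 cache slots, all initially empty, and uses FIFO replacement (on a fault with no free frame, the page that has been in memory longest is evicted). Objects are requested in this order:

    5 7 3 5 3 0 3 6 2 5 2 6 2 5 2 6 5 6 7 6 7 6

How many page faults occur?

8

5: miss, frames {5}
7: miss, frames {5,7}
3: miss, frames {5,7,3}
5: hit
3: hit
0: miss, frames {5,7,3,0}
3: hit
6: miss, frames {5,7,3,0,6}
2: miss, evict 5, frames {7,3,0,6,2}
5: miss, evict 7, frames {3,0,6,2,5}
2: hit
6: hit
2: hit
5: hit
2: hit
6: hit
5: hit
6: hit
7: miss, evict 3, frames {0,6,2,5,7}
6: hit
7: hit
6: hit
Page faults: 8.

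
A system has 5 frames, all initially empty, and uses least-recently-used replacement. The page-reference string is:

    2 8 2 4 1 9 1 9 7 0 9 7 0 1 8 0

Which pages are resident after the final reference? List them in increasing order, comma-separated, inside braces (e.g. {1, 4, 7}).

2 → fault, frames [2]
8 → fault, frames [2, 8]
2 → hit
4 → fault, frames [8, 2, 4]
1 → fault, frames [8, 2, 4, 1]
9 → fault, frames [8, 2, 4, 1, 9]
1 → hit
9 → hit
7 → fault, evict 8, frames [2, 4, 1, 9, 7]
0 → fault, evict 2, frames [4, 1, 9, 7, 0]
9 → hit
7 → hit
0 → hit
1 → hit
8 → fault, evict 4, frames [9, 7, 0, 1, 8]
0 → hit

{0, 1, 7, 8, 9}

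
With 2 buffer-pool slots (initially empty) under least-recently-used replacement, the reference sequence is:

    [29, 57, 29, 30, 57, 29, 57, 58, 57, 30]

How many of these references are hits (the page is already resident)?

3

29: miss, frames {29}
57: miss, frames {29,57}
29: hit
30: miss, evict 57, frames {29,30}
57: miss, evict 29, frames {30,57}
29: miss, evict 30, frames {57,29}
57: hit
58: miss, evict 29, frames {57,58}
57: hit
30: miss, evict 58, frames {57,30}
Hits: 3.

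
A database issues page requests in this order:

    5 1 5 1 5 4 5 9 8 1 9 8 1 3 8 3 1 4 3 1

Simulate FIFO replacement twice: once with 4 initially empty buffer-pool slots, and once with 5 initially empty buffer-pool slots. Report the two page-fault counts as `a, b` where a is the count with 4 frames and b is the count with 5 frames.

8, 6

4 frames: F F . . . F . F F . . . . F . . F F . . → 8 faults.
5 frames: F F . . . F . F F . . . . F . . . . . . → 6 faults.
6 < 8: adding a frame reduced faults, as is typical.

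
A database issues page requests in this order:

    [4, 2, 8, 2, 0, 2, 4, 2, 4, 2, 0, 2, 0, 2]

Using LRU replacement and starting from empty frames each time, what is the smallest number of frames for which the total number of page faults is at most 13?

2

f=1: 14 faults
f=2: 6 faults
f=3: 5 faults
f=4: 4 faults
Smallest f with faults ≤ 13 is 2.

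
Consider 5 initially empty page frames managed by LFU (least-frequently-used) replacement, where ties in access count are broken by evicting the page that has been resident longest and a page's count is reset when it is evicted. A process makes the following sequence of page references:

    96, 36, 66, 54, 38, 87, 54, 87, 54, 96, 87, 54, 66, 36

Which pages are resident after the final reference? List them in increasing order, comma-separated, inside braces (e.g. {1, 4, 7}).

96 → fault, frames [96]
36 → fault, frames [96, 36]
66 → fault, frames [96, 36, 66]
54 → fault, frames [96, 36, 66, 54]
38 → fault, frames [96, 36, 66, 54, 38]
87 → fault, evict 96, frames [36, 66, 54, 38, 87]
54 → hit
87 → hit
54 → hit
96 → fault, evict 36, frames [66, 54, 38, 87, 96]
87 → hit
54 → hit
66 → hit
36 → fault, evict 38, frames [66, 54, 87, 96, 36]

{36, 54, 66, 87, 96}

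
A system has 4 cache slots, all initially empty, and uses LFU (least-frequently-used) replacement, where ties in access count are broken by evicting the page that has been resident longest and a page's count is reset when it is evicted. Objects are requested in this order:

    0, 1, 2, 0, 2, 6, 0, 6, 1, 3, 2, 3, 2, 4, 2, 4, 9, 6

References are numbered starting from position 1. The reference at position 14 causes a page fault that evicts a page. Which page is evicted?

6

pos 1: 0 → fault, frames [0]
pos 2: 1 → fault, frames [0, 1]
pos 3: 2 → fault, frames [0, 1, 2]
pos 4: 0 → hit
pos 5: 2 → hit
pos 6: 6 → fault, frames [0, 1, 2, 6]
pos 7: 0 → hit
pos 8: 6 → hit
pos 9: 1 → hit
pos 10: 3 → fault, evict 1, frames [0, 2, 6, 3]
pos 11: 2 → hit
pos 12: 3 → hit
pos 13: 2 → hit
pos 14: 4 → fault, evict 6, frames [0, 2, 3, 4]
At position 14, page 6 is evicted.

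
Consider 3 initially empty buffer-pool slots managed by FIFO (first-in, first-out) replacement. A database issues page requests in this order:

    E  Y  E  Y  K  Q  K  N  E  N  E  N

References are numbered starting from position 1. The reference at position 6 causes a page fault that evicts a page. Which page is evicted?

pos 1: E → fault, frames (E)
pos 2: Y → fault, frames (E Y)
pos 3: E → hit
pos 4: Y → hit
pos 5: K → fault, frames (E Y K)
pos 6: Q → fault, evict E, frames (Y K Q)
At position 6, page E is evicted.

E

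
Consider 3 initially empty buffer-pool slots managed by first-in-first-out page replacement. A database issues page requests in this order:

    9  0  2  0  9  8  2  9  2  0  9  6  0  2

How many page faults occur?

9 -> fault, frames {9}
0 -> fault, frames {9,0}
2 -> fault, frames {9,0,2}
0 -> hit
9 -> hit
8 -> fault, evict 9, frames {0,2,8}
2 -> hit
9 -> fault, evict 0, frames {2,8,9}
2 -> hit
0 -> fault, evict 2, frames {8,9,0}
9 -> hit
6 -> fault, evict 8, frames {9,0,6}
0 -> hit
2 -> fault, evict 9, frames {0,6,2}
Page faults: 8.

8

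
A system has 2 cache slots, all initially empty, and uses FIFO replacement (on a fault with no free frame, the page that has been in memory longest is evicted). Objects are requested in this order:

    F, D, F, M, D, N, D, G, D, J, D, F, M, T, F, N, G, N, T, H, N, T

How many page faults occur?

18

F -> fault, frames {F}
D -> fault, frames {F,D}
F -> hit
M -> fault, evict F, frames {D,M}
D -> hit
N -> fault, evict D, frames {M,N}
D -> fault, evict M, frames {N,D}
G -> fault, evict N, frames {D,G}
D -> hit
J -> fault, evict D, frames {G,J}
D -> fault, evict G, frames {J,D}
F -> fault, evict J, frames {D,F}
M -> fault, evict D, frames {F,M}
T -> fault, evict F, frames {M,T}
F -> fault, evict M, frames {T,F}
N -> fault, evict T, frames {F,N}
G -> fault, evict F, frames {N,G}
N -> hit
T -> fault, evict N, frames {G,T}
H -> fault, evict G, frames {T,H}
N -> fault, evict T, frames {H,N}
T -> fault, evict H, frames {N,T}
Page faults: 18.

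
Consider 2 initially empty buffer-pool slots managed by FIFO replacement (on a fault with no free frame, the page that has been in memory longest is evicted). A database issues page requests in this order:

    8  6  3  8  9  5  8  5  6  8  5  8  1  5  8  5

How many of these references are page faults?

8 → miss, frames [8]
6 → miss, frames [8, 6]
3 → miss, evict 8, frames [6, 3]
8 → miss, evict 6, frames [3, 8]
9 → miss, evict 3, frames [8, 9]
5 → miss, evict 8, frames [9, 5]
8 → miss, evict 9, frames [5, 8]
5 → hit
6 → miss, evict 5, frames [8, 6]
8 → hit
5 → miss, evict 8, frames [6, 5]
8 → miss, evict 6, frames [5, 8]
1 → miss, evict 5, frames [8, 1]
5 → miss, evict 8, frames [1, 5]
8 → miss, evict 1, frames [5, 8]
5 → hit
Page faults: 13.

13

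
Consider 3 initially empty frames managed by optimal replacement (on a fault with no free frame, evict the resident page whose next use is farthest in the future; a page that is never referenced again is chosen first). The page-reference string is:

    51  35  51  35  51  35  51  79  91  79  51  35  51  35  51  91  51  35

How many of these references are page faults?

5

51: fault, frames [51]
35: fault, frames [51, 35]
51: hit
35: hit
51: hit
35: hit
51: hit
79: fault, frames [51, 35, 79]
91: fault, evict 35, frames [51, 79, 91]
79: hit
51: hit
35: fault, evict 79, frames [51, 91, 35]
51: hit
35: hit
51: hit
91: hit
51: hit
35: hit
Page faults: 5.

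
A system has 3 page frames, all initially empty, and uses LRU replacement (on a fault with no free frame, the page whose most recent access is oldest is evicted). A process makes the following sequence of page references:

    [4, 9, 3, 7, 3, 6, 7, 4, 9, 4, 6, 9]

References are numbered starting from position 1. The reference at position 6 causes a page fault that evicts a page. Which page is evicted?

pos 1: 4 → miss, frames {4}
pos 2: 9 → miss, frames {4,9}
pos 3: 3 → miss, frames {4,9,3}
pos 4: 7 → miss, evict 4, frames {9,3,7}
pos 5: 3 → hit
pos 6: 6 → miss, evict 9, frames {7,3,6}
At position 6, page 9 is evicted.

9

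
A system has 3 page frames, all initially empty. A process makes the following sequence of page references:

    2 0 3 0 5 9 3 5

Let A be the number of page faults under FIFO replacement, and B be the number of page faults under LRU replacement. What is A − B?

Under FIFO: F F F . F F . . → 5 faults.
Under LRU: F F F . F F F . → 6 faults.
A − B = 5 − 6 = -1.

-1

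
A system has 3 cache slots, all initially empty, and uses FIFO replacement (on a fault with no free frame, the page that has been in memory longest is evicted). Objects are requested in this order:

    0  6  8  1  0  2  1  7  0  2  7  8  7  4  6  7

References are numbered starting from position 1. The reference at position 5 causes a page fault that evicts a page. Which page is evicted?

6

pos 1: 0 → miss, frames {0}
pos 2: 6 → miss, frames {0,6}
pos 3: 8 → miss, frames {0,6,8}
pos 4: 1 → miss, evict 0, frames {6,8,1}
pos 5: 0 → miss, evict 6, frames {8,1,0}
At position 5, page 6 is evicted.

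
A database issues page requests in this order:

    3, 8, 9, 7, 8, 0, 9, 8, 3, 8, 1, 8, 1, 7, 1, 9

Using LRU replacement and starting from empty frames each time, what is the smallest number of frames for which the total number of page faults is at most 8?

f=1: 16 faults
f=2: 12 faults
f=3: 10 faults
f=4: 9 faults
f=5: 7 faults
f=6: 6 faults
Smallest f with faults ≤ 8 is 5.

5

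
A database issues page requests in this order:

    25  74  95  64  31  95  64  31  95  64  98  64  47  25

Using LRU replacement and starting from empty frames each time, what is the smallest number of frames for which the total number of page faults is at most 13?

2

f=1: 14 faults
f=2: 13 faults
f=3: 8 faults
f=4: 8 faults
f=5: 8 faults
f=6: 8 faults
f=7: 7 faults
Smallest f with faults ≤ 13 is 2.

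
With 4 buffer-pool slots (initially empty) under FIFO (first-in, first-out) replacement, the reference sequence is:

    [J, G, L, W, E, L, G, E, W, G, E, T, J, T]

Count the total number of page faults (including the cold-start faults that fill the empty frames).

J -> fault, frames (J)
G -> fault, frames (J G)
L -> fault, frames (J G L)
W -> fault, frames (J G L W)
E -> fault, evict J, frames (G L W E)
L -> hit
G -> hit
E -> hit
W -> hit
G -> hit
E -> hit
T -> fault, evict G, frames (L W E T)
J -> fault, evict L, frames (W E T J)
T -> hit
Page faults: 7.

7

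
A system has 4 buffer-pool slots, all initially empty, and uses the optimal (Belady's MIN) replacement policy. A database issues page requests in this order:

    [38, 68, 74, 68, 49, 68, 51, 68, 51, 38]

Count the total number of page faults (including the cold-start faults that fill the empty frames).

5

38 -> fault, frames [38]
68 -> fault, frames [38, 68]
74 -> fault, frames [38, 68, 74]
68 -> hit
49 -> fault, frames [38, 68, 74, 49]
68 -> hit
51 -> fault, evict 49, frames [38, 68, 74, 51]
68 -> hit
51 -> hit
38 -> hit
Page faults: 5.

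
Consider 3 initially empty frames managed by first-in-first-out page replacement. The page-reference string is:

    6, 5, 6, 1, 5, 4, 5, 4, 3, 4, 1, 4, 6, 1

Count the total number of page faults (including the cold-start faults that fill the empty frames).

6 → miss, frames [6]
5 → miss, frames [6, 5]
6 → hit
1 → miss, frames [6, 5, 1]
5 → hit
4 → miss, evict 6, frames [5, 1, 4]
5 → hit
4 → hit
3 → miss, evict 5, frames [1, 4, 3]
4 → hit
1 → hit
4 → hit
6 → miss, evict 1, frames [4, 3, 6]
1 → miss, evict 4, frames [3, 6, 1]
Page faults: 7.

7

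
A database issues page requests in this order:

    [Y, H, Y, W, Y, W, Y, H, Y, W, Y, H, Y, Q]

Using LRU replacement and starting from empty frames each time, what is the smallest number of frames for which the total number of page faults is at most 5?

f=1: 14 faults
f=2: 7 faults
f=3: 4 faults
f=4: 4 faults
Smallest f with faults ≤ 5 is 3.

3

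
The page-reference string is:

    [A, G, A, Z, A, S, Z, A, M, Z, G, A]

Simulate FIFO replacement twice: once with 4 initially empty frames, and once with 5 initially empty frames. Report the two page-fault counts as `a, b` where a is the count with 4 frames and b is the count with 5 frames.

6, 5

4 frames: F F . F . F . . F . . F → 6 faults.
5 frames: F F . F . F . . F . . . → 5 faults.
5 < 6: adding a frame reduced faults, as is typical.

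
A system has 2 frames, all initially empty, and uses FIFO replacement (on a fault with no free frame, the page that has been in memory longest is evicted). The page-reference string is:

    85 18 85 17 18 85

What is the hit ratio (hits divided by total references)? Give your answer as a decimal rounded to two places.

85: fault, frames [85]
18: fault, frames [85, 18]
85: hit
17: fault, evict 85, frames [18, 17]
18: hit
85: fault, evict 18, frames [17, 85]
Hits: 2 of 6 references → 2/6 = 0.3333.

0.33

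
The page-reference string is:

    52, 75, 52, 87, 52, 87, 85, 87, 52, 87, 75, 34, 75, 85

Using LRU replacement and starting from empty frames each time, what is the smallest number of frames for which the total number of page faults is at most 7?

f=1: 14 faults
f=2: 8 faults
f=3: 7 faults
f=4: 6 faults
f=5: 5 faults
Smallest f with faults ≤ 7 is 3.

3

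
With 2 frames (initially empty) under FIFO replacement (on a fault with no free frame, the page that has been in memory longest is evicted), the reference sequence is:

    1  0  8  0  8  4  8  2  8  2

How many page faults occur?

1 → fault, frames (1)
0 → fault, frames (1 0)
8 → fault, evict 1, frames (0 8)
0 → hit
8 → hit
4 → fault, evict 0, frames (8 4)
8 → hit
2 → fault, evict 8, frames (4 2)
8 → fault, evict 4, frames (2 8)
2 → hit
Page faults: 6.

6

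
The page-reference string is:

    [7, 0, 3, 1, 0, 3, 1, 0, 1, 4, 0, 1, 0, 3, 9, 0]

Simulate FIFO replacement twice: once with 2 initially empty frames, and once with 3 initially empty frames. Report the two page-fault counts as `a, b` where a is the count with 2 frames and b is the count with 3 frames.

2 frames: F F F F F F F F . F . F F F F F → 14 faults.
3 frames: F F F F . . . . . F F . . F F . → 8 faults.
8 < 14: adding a frame reduced faults, as is typical.

14, 8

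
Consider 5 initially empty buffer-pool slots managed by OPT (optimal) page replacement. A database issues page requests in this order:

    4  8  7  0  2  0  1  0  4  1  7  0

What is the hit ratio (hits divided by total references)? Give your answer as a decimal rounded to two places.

4: fault, frames (4)
8: fault, frames (4 8)
7: fault, frames (4 8 7)
0: fault, frames (4 8 7 0)
2: fault, frames (4 8 7 0 2)
0: hit
1: fault, evict 2, frames (4 8 7 0 1)
0: hit
4: hit
1: hit
7: hit
0: hit
Hits: 6 of 12 references → 6/12 = 0.5000.

0.50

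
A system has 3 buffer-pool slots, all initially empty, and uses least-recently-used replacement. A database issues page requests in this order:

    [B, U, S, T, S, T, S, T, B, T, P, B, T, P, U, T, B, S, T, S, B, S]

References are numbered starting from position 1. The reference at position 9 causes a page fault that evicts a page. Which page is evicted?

U

pos 1: B: miss, frames {B}
pos 2: U: miss, frames {B,U}
pos 3: S: miss, frames {B,U,S}
pos 4: T: miss, evict B, frames {U,S,T}
pos 5: S: hit
pos 6: T: hit
pos 7: S: hit
pos 8: T: hit
pos 9: B: miss, evict U, frames {S,T,B}
At position 9, page U is evicted.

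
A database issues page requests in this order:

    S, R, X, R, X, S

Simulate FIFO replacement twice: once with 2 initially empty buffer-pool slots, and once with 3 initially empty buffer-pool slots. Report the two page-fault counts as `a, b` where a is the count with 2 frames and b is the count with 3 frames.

2 frames: F F F . . F → 4 faults.
3 frames: F F F . . . → 3 faults.
3 < 4: adding a frame reduced faults, as is typical.

4, 3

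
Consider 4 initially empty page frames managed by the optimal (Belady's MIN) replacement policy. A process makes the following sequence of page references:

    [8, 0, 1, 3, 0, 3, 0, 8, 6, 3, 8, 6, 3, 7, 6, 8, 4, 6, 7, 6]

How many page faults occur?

7

8 -> fault, frames (8)
0 -> fault, frames (8 0)
1 -> fault, frames (8 0 1)
3 -> fault, frames (8 0 1 3)
0 -> hit
3 -> hit
0 -> hit
8 -> hit
6 -> fault, evict 1, frames (8 0 3 6)
3 -> hit
8 -> hit
6 -> hit
3 -> hit
7 -> fault, evict 3, frames (8 0 6 7)
6 -> hit
8 -> hit
4 -> fault, evict 0, frames (8 6 7 4)
6 -> hit
7 -> hit
6 -> hit
Page faults: 7.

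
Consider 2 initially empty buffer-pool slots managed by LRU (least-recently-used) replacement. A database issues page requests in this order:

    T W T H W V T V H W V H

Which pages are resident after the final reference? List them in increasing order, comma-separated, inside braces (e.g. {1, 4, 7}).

T -> fault, frames (T)
W -> fault, frames (T W)
T -> hit
H -> fault, evict W, frames (T H)
W -> fault, evict T, frames (H W)
V -> fault, evict H, frames (W V)
T -> fault, evict W, frames (V T)
V -> hit
H -> fault, evict T, frames (V H)
W -> fault, evict V, frames (H W)
V -> fault, evict H, frames (W V)
H -> fault, evict W, frames (V H)

{H, V}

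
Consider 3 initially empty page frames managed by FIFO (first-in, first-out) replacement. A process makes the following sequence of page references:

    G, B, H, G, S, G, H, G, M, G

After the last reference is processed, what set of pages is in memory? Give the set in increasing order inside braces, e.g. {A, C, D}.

{G, M, S}

G: miss, frames [G]
B: miss, frames [G, B]
H: miss, frames [G, B, H]
G: hit
S: miss, evict G, frames [B, H, S]
G: miss, evict B, frames [H, S, G]
H: hit
G: hit
M: miss, evict H, frames [S, G, M]
G: hit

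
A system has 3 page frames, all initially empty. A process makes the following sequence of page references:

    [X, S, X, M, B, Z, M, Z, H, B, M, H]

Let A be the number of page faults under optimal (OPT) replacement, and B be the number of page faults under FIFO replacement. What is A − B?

-1

Under OPT: F F . F F F . . F . . . → 6 faults.
Under FIFO: F F . F F F . . F . F . → 7 faults.
A − B = 6 − 7 = -1.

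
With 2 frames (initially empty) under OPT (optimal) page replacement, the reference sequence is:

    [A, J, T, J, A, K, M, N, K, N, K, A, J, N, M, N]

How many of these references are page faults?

10

A -> fault, frames [A]
J -> fault, frames [A, J]
T -> fault, evict A, frames [J, T]
J -> hit
A -> fault, evict T, frames [J, A]
K -> fault, evict J, frames [A, K]
M -> fault, evict A, frames [K, M]
N -> fault, evict M, frames [K, N]
K -> hit
N -> hit
K -> hit
A -> fault, evict K, frames [N, A]
J -> fault, evict A, frames [N, J]
N -> hit
M -> fault, evict J, frames [N, M]
N -> hit
Page faults: 10.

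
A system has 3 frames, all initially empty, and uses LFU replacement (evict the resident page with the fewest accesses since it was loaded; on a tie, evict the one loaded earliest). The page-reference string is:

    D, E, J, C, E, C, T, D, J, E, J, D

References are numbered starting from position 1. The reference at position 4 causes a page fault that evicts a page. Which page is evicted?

D

pos 1: D → fault, frames [D]
pos 2: E → fault, frames [D, E]
pos 3: J → fault, frames [D, E, J]
pos 4: C → fault, evict D, frames [E, J, C]
At position 4, page D is evicted.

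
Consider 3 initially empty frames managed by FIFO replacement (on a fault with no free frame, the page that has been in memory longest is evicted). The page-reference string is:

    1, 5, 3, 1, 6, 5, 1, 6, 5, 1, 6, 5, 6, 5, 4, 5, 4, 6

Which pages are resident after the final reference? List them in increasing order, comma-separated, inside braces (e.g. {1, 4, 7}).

{4, 5, 6}

1 -> miss, frames [1]
5 -> miss, frames [1, 5]
3 -> miss, frames [1, 5, 3]
1 -> hit
6 -> miss, evict 1, frames [5, 3, 6]
5 -> hit
1 -> miss, evict 5, frames [3, 6, 1]
6 -> hit
5 -> miss, evict 3, frames [6, 1, 5]
1 -> hit
6 -> hit
5 -> hit
6 -> hit
5 -> hit
4 -> miss, evict 6, frames [1, 5, 4]
5 -> hit
4 -> hit
6 -> miss, evict 1, frames [5, 4, 6]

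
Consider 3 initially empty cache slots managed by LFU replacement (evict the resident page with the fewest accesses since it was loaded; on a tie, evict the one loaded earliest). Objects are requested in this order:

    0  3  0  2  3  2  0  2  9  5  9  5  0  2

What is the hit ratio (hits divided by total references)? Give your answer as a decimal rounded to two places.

0.50

0 -> miss, frames [0]
3 -> miss, frames [0, 3]
0 -> hit
2 -> miss, frames [0, 3, 2]
3 -> hit
2 -> hit
0 -> hit
2 -> hit
9 -> miss, evict 3, frames [0, 2, 9]
5 -> miss, evict 9, frames [0, 2, 5]
9 -> miss, evict 5, frames [0, 2, 9]
5 -> miss, evict 9, frames [0, 2, 5]
0 -> hit
2 -> hit
Hits: 7 of 14 references → 7/14 = 0.5000.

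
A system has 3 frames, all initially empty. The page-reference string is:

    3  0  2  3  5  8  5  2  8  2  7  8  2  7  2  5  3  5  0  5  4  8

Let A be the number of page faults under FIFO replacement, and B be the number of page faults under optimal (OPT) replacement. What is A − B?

Under FIFO: F F F . F F . . . . F . F . . F F . F . F F → 12 faults.
Under OPT: F F F . F F . . . . F . . . . F F . F . F . → 10 faults.
A − B = 12 − 10 = 2.

2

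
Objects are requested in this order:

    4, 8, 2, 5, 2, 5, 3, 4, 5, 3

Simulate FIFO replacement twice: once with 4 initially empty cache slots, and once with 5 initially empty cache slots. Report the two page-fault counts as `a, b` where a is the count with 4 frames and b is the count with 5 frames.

6, 5

4 frames: F F F F . . F F . . → 6 faults.
5 frames: F F F F . . F . . . → 5 faults.
5 < 6: adding a frame reduced faults, as is typical.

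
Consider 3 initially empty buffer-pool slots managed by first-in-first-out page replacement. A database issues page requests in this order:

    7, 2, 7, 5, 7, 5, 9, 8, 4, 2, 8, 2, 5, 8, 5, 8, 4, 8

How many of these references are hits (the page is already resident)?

8

7 → miss, frames {7}
2 → miss, frames {7,2}
7 → hit
5 → miss, frames {7,2,5}
7 → hit
5 → hit
9 → miss, evict 7, frames {2,5,9}
8 → miss, evict 2, frames {5,9,8}
4 → miss, evict 5, frames {9,8,4}
2 → miss, evict 9, frames {8,4,2}
8 → hit
2 → hit
5 → miss, evict 8, frames {4,2,5}
8 → miss, evict 4, frames {2,5,8}
5 → hit
8 → hit
4 → miss, evict 2, frames {5,8,4}
8 → hit
Hits: 8.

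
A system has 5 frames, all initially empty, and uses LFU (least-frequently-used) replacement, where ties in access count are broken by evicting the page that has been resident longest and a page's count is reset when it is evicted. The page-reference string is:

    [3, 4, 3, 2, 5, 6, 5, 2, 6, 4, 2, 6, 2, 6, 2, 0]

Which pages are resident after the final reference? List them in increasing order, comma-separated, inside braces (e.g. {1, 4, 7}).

{0, 2, 4, 5, 6}

3: miss, frames (3)
4: miss, frames (3 4)
3: hit
2: miss, frames (3 4 2)
5: miss, frames (3 4 2 5)
6: miss, frames (3 4 2 5 6)
5: hit
2: hit
6: hit
4: hit
2: hit
6: hit
2: hit
6: hit
2: hit
0: miss, evict 3, frames (4 2 5 6 0)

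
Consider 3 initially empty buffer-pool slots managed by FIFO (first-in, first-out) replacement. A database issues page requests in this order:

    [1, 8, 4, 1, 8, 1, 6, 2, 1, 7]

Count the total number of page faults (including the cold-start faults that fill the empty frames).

1 → miss, frames (1)
8 → miss, frames (1 8)
4 → miss, frames (1 8 4)
1 → hit
8 → hit
1 → hit
6 → miss, evict 1, frames (8 4 6)
2 → miss, evict 8, frames (4 6 2)
1 → miss, evict 4, frames (6 2 1)
7 → miss, evict 6, frames (2 1 7)
Page faults: 7.

7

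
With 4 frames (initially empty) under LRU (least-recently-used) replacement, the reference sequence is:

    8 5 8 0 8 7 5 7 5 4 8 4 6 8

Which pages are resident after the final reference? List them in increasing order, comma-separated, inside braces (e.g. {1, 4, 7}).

{4, 5, 6, 8}

8 → fault, frames {8}
5 → fault, frames {8,5}
8 → hit
0 → fault, frames {5,8,0}
8 → hit
7 → fault, frames {5,0,8,7}
5 → hit
7 → hit
5 → hit
4 → fault, evict 0, frames {8,7,5,4}
8 → hit
4 → hit
6 → fault, evict 7, frames {5,8,4,6}
8 → hit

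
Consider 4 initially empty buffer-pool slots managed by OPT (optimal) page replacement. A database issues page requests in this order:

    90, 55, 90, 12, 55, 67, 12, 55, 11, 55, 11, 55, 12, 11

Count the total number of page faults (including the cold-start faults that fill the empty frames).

90: fault, frames [90]
55: fault, frames [90, 55]
90: hit
12: fault, frames [90, 55, 12]
55: hit
67: fault, frames [90, 55, 12, 67]
12: hit
55: hit
11: fault, evict 67, frames [90, 55, 12, 11]
55: hit
11: hit
55: hit
12: hit
11: hit
Page faults: 5.

5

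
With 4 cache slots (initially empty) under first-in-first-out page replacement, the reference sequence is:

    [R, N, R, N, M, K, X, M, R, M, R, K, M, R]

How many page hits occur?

R → miss, frames {R}
N → miss, frames {R,N}
R → hit
N → hit
M → miss, frames {R,N,M}
K → miss, frames {R,N,M,K}
X → miss, evict R, frames {N,M,K,X}
M → hit
R → miss, evict N, frames {M,K,X,R}
M → hit
R → hit
K → hit
M → hit
R → hit
Hits: 8.

8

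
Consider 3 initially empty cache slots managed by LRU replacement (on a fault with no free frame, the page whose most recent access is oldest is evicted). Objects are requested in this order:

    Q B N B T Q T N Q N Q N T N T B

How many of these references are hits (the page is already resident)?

Q: fault, frames {Q}
B: fault, frames {Q,B}
N: fault, frames {Q,B,N}
B: hit
T: fault, evict Q, frames {N,B,T}
Q: fault, evict N, frames {B,T,Q}
T: hit
N: fault, evict B, frames {Q,T,N}
Q: hit
N: hit
Q: hit
N: hit
T: hit
N: hit
T: hit
B: fault, evict Q, frames {N,T,B}
Hits: 9.

9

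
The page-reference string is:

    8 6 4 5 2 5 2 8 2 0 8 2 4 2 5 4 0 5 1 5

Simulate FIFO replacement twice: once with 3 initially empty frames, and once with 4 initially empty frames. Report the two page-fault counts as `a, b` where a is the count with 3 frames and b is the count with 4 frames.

3 frames: F F F F F . . F . F . . F F F . F . F . → 12 faults.
4 frames: F F F F F . . F . F . . F . F . . . F . → 10 faults.
10 < 12: adding a frame reduced faults, as is typical.

12, 10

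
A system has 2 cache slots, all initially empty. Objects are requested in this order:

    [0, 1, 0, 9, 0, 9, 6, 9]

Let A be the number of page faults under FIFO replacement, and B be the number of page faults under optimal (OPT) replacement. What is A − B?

Under FIFO: F F . F F . F F → 6 faults.
Under OPT: F F . F . . F . → 4 faults.
A − B = 6 − 4 = 2.

2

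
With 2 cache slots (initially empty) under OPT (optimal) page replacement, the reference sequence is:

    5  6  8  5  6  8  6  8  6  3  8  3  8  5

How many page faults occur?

5: fault, frames [5]
6: fault, frames [5, 6]
8: fault, evict 6, frames [5, 8]
5: hit
6: fault, evict 5, frames [8, 6]
8: hit
6: hit
8: hit
6: hit
3: fault, evict 6, frames [8, 3]
8: hit
3: hit
8: hit
5: fault, evict 3, frames [8, 5]
Page faults: 6.

6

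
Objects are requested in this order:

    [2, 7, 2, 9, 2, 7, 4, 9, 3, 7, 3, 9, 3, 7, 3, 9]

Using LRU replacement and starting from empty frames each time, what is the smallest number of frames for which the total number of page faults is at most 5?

f=1: 16 faults
f=2: 11 faults
f=3: 7 faults
f=4: 5 faults
f=5: 5 faults
Smallest f with faults ≤ 5 is 4.

4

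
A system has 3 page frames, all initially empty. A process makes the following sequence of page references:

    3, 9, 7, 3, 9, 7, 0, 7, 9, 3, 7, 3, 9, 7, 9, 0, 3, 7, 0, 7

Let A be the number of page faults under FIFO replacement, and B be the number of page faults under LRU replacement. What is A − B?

Under FIFO: F F F . . . F . . F . . F F . F F . . . → 9 faults.
Under LRU: F F F . . . F . . F . . . . . F F F . . → 8 faults.
A − B = 9 − 8 = 1.

1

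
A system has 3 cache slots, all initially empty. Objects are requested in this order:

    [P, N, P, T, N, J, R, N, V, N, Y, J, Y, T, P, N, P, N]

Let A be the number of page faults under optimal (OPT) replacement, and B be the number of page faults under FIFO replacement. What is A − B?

-3

Under OPT: F F . F . F F . F . F . . F F . . . → 9 faults.
Under FIFO: F F . F . F F F F . F F . F F F . . → 12 faults.
A − B = 9 − 12 = -3.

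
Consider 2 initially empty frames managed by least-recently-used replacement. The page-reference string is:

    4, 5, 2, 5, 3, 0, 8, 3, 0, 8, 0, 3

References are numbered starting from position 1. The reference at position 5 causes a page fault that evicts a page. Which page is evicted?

pos 1: 4 → fault, frames (4)
pos 2: 5 → fault, frames (4 5)
pos 3: 2 → fault, evict 4, frames (5 2)
pos 4: 5 → hit
pos 5: 3 → fault, evict 2, frames (5 3)
At position 5, page 2 is evicted.

2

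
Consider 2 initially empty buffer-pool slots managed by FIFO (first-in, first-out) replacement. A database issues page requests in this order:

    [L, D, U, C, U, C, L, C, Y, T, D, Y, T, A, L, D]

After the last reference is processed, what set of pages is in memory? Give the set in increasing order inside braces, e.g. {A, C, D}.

L → fault, frames [L]
D → fault, frames [L, D]
U → fault, evict L, frames [D, U]
C → fault, evict D, frames [U, C]
U → hit
C → hit
L → fault, evict U, frames [C, L]
C → hit
Y → fault, evict C, frames [L, Y]
T → fault, evict L, frames [Y, T]
D → fault, evict Y, frames [T, D]
Y → fault, evict T, frames [D, Y]
T → fault, evict D, frames [Y, T]
A → fault, evict Y, frames [T, A]
L → fault, evict T, frames [A, L]
D → fault, evict A, frames [L, D]

{D, L}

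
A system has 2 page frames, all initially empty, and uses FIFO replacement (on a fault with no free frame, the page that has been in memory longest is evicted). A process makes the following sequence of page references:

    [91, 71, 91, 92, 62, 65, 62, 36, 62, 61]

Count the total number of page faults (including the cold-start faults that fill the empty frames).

91 -> fault, frames (91)
71 -> fault, frames (91 71)
91 -> hit
92 -> fault, evict 91, frames (71 92)
62 -> fault, evict 71, frames (92 62)
65 -> fault, evict 92, frames (62 65)
62 -> hit
36 -> fault, evict 62, frames (65 36)
62 -> fault, evict 65, frames (36 62)
61 -> fault, evict 36, frames (62 61)
Page faults: 8.

8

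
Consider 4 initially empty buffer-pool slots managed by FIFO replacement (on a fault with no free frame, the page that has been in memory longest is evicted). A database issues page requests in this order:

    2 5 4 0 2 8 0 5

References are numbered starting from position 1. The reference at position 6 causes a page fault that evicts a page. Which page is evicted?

pos 1: 2 -> fault, frames (2)
pos 2: 5 -> fault, frames (2 5)
pos 3: 4 -> fault, frames (2 5 4)
pos 4: 0 -> fault, frames (2 5 4 0)
pos 5: 2 -> hit
pos 6: 8 -> fault, evict 2, frames (5 4 0 8)
At position 6, page 2 is evicted.

2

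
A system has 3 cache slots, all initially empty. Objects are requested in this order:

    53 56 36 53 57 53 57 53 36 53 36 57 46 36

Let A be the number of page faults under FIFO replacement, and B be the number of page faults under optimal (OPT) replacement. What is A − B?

2

Under FIFO: F F F . F F . . . . . . F F → 7 faults.
Under OPT: F F F . F . . . . . . . F . → 5 faults.
A − B = 7 − 5 = 2.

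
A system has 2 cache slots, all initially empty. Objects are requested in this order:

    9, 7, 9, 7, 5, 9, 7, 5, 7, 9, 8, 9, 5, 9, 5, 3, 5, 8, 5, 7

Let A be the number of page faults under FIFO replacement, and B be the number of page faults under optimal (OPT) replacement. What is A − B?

4

Under FIFO: F F . . F F F F . F F . F F . F F F . F → 14 faults.
Under OPT: F F . . F . F . . F F . F . . F . F . F → 10 faults.
A − B = 14 − 10 = 4.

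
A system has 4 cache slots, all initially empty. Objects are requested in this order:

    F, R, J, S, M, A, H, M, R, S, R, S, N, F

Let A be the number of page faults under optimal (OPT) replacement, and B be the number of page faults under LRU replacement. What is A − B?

Under OPT: F F F F F F F . . . . . F F → 9 faults.
Under LRU: F F F F F F F . F F . . F F → 11 faults.
A − B = 9 − 11 = -2.

-2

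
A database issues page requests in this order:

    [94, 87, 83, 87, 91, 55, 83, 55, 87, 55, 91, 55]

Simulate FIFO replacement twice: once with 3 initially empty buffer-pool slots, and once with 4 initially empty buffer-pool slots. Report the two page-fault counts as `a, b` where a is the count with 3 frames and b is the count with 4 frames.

6, 5

3 frames: F F F . F F . . F . . . → 6 faults.
4 frames: F F F . F F . . . . . . → 5 faults.
5 < 6: adding a frame reduced faults, as is typical.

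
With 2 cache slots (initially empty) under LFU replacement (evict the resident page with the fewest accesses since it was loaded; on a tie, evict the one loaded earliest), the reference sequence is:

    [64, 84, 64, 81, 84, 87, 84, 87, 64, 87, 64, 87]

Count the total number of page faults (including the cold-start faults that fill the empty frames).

64 -> miss, frames (64)
84 -> miss, frames (64 84)
64 -> hit
81 -> miss, evict 84, frames (64 81)
84 -> miss, evict 81, frames (64 84)
87 -> miss, evict 84, frames (64 87)
84 -> miss, evict 87, frames (64 84)
87 -> miss, evict 84, frames (64 87)
64 -> hit
87 -> hit
64 -> hit
87 -> hit
Page faults: 7.

7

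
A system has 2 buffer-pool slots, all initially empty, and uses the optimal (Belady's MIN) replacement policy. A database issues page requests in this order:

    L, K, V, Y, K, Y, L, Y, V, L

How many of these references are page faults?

L: fault, frames (L)
K: fault, frames (L K)
V: fault, evict L, frames (K V)
Y: fault, evict V, frames (K Y)
K: hit
Y: hit
L: fault, evict K, frames (Y L)
Y: hit
V: fault, evict Y, frames (L V)
L: hit
Page faults: 6.

6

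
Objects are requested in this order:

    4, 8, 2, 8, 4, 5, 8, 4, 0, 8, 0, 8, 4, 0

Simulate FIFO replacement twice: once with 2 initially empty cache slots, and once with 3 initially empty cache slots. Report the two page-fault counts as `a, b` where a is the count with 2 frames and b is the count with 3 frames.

2 frames: F F F . F F F F F F . . F F → 11 faults.
3 frames: F F F . . F . F F F . . . . → 7 faults.
7 < 11: adding a frame reduced faults, as is typical.

11, 7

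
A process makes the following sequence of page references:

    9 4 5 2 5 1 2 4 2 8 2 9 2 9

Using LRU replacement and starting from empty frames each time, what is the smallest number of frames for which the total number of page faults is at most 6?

6

f=1: 14 faults
f=2: 9 faults
f=3: 8 faults
f=4: 7 faults
f=5: 7 faults
f=6: 6 faults
Smallest f with faults ≤ 6 is 6.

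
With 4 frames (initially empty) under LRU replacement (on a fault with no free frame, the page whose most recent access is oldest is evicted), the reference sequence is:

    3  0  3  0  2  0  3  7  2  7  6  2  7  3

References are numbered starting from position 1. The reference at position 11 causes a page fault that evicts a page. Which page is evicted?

0

pos 1: 3 -> fault, frames (3)
pos 2: 0 -> fault, frames (3 0)
pos 3: 3 -> hit
pos 4: 0 -> hit
pos 5: 2 -> fault, frames (3 0 2)
pos 6: 0 -> hit
pos 7: 3 -> hit
pos 8: 7 -> fault, frames (2 0 3 7)
pos 9: 2 -> hit
pos 10: 7 -> hit
pos 11: 6 -> fault, evict 0, frames (3 2 7 6)
At position 11, page 0 is evicted.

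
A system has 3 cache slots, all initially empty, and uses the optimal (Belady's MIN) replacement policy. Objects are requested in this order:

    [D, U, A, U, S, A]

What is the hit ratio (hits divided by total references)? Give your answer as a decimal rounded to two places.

D -> fault, frames [D]
U -> fault, frames [D, U]
A -> fault, frames [D, U, A]
U -> hit
S -> fault, evict U, frames [D, A, S]
A -> hit
Hits: 2 of 6 references → 2/6 = 0.3333.

0.33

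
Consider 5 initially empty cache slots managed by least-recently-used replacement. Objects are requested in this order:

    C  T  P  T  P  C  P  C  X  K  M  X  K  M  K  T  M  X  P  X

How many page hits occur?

C → miss, frames [C]
T → miss, frames [C, T]
P → miss, frames [C, T, P]
T → hit
P → hit
C → hit
P → hit
C → hit
X → miss, frames [T, P, C, X]
K → miss, frames [T, P, C, X, K]
M → miss, evict T, frames [P, C, X, K, M]
X → hit
K → hit
M → hit
K → hit
T → miss, evict P, frames [C, X, M, K, T]
M → hit
X → hit
P → miss, evict C, frames [K, T, M, X, P]
X → hit
Hits: 12.

12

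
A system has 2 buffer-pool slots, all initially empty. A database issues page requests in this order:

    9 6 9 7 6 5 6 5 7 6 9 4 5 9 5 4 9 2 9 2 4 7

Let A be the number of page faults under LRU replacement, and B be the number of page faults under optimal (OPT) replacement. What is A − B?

Under LRU: F F . F F F . . F F F F F F . F F F . . F F → 16 faults.
Under OPT: F F . F . F . . F . F F F . . F . F . . F F → 12 faults.
A − B = 16 − 12 = 4.

4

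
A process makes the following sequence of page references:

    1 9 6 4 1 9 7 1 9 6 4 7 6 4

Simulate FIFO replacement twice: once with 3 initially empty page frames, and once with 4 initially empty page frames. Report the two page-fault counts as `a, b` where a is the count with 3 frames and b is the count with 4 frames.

9, 10

3 frames: F F F F F F F . . F F . . . → 9 faults.
4 frames: F F F F . . F F F F F F . . → 10 faults.
10 > 9: adding a frame increased faults — Belady's anomaly.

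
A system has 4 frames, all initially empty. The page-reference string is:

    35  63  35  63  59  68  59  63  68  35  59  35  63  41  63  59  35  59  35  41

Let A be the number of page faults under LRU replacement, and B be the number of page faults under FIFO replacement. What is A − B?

-1

Under LRU: F F . . F F . . . . . . . F . . . . . . → 5 faults.
Under FIFO: F F . . F F . . . . . . . F . . F . . . → 6 faults.
A − B = 5 − 6 = -1.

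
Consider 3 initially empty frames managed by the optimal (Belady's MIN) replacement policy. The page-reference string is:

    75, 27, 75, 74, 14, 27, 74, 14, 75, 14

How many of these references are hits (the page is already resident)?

5

75 → fault, frames {75}
27 → fault, frames {75,27}
75 → hit
74 → fault, frames {75,27,74}
14 → fault, evict 75, frames {27,74,14}
27 → hit
74 → hit
14 → hit
75 → fault, evict 74, frames {27,14,75}
14 → hit
Hits: 5.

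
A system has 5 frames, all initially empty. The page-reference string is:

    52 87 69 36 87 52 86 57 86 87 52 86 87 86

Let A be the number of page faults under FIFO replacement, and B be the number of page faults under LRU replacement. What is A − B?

2

Under FIFO: F F F F . . F F . . F . F . → 8 faults.
Under LRU: F F F F . . F F . . . . . . → 6 faults.
A − B = 8 − 6 = 2.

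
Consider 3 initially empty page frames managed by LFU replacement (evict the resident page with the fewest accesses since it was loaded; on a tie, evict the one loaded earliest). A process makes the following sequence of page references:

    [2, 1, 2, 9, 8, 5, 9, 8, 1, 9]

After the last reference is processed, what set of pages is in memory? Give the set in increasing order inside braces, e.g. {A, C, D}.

{1, 2, 9}

2 -> miss, frames (2)
1 -> miss, frames (2 1)
2 -> hit
9 -> miss, frames (2 1 9)
8 -> miss, evict 1, frames (2 9 8)
5 -> miss, evict 9, frames (2 8 5)
9 -> miss, evict 8, frames (2 5 9)
8 -> miss, evict 5, frames (2 9 8)
1 -> miss, evict 9, frames (2 8 1)
9 -> miss, evict 8, frames (2 1 9)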